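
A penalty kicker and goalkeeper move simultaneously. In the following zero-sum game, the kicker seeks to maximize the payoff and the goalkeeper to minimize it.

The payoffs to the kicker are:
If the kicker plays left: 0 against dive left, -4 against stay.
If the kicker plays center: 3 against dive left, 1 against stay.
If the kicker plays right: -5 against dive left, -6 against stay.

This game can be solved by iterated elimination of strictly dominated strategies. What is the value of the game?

Column dive left is strictly dominated by stay for the goalkeeper (-4<0, 1<3, -6<-5); eliminate dive left.
Row right is strictly dominated by row left (-4>-6); eliminate right.
Row left is strictly dominated by row center (1>-4); eliminate left.
Only (center, stay) remains, with payoff 1.

1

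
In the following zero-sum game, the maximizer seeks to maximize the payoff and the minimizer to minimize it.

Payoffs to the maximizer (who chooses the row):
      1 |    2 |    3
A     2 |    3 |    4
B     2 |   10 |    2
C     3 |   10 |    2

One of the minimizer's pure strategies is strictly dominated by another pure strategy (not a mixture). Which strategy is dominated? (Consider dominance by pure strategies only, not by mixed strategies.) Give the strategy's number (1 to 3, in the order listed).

The minimizer prefers columns that give the maximizer less. Compare 2 with 1: 2 < 3, 2 < 10, 3 < 10.
So 1 strictly dominates 2 for the minimizer; 2 is strictly dominated.

2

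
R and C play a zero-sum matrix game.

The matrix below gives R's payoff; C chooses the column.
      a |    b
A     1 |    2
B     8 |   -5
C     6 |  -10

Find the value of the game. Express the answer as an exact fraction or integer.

Row C is strictly dominated by row B, so R never plays it.
The remaining 2×2 game on (A, B) × (a, b) has no saddle point. Let R play A with probability p; indifference gives p + 8(1−p) = 2p − 5(1−p), so p = 13/14.
Similarly C's optimal q on a is 1/2, and the value is 1·(1/2) + (2)·(1/2) = 3/2.

3/2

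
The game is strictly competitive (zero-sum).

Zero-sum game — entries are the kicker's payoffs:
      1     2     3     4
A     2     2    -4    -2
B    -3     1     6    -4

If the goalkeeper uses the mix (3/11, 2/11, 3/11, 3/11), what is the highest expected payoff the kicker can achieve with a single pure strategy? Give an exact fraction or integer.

A: (2)·(3/11) + (2)·(2/11) + (-4)·(3/11) + (-2)·(3/11) = -8/11.
B: (-3)·(3/11) + (1)·(2/11) + (6)·(3/11) + (-4)·(3/11) = -1/11.
The best pure response is B with expected payoff -1/11.

-1/11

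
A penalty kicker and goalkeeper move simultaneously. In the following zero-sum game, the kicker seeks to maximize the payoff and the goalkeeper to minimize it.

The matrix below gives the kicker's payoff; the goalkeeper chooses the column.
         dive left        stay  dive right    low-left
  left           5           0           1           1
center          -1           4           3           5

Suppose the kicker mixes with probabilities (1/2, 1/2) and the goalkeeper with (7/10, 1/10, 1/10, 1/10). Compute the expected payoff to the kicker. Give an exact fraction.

Against (7/10, 1/10, 1/10, 1/10), each row's expected payoff is left: 37/10; center: 1/2.
Taking the (1/2, 1/2)-weighted average: (1/2)·(37/10) + (1/2)·(1/2) = 21/10.

21/10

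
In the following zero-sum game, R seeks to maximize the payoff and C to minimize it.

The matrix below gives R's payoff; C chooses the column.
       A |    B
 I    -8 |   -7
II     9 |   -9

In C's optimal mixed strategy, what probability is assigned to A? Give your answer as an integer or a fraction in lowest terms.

2/19

Row minima are -8 and -9, so R's maximin is -8; column maxima are 9 and -7, so C's minimax is -7. These differ, so the equilibrium is in mixed strategies.
Let C play A with probability q. R is indifferent when −8q − 7(1−q) = 9q − 9(1−q), giving q = 2/19.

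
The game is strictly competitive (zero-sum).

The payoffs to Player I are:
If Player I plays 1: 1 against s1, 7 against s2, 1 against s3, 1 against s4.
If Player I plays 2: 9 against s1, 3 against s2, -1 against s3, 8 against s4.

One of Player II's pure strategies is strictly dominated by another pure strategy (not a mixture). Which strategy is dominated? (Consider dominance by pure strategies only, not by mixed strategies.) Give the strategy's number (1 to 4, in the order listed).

Player II prefers columns that give Player I less. Compare s2 with s3: 1 < 7, -1 < 3.
So s3 strictly dominates s2 for Player II; s2 is strictly dominated.

2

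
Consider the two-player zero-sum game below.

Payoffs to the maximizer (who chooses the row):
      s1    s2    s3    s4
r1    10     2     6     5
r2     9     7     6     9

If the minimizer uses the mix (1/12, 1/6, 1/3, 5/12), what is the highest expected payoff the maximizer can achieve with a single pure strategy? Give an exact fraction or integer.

r1: (10)·(1/12) + (2)·(1/6) + (6)·(1/3) + (5)·(5/12) = 21/4.
r2: (9)·(1/12) + (7)·(1/6) + (6)·(1/3) + (9)·(5/12) = 23/3.
The best pure response is r2 with expected payoff 23/3.

23/3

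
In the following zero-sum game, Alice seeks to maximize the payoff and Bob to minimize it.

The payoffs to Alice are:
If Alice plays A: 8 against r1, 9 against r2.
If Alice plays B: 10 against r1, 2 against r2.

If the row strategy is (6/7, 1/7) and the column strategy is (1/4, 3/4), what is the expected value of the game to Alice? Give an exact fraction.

Against (1/4, 3/4), each row's expected payoff is A: 35/4; B: 4.
Taking the (6/7, 1/7)-weighted average: (6/7)·(35/4) + (1/7)·(4) = 113/14.

113/14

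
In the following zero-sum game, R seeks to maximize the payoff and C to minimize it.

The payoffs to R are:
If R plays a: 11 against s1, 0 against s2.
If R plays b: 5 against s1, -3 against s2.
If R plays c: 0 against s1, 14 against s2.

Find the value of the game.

Row b is strictly dominated by row a, so R never plays it.
The remaining 2×2 game on (a, c) × (s1, s2) has no saddle point. Let R play a with probability p; indifference gives 11p = 14(1−p), so p = 14/25.
Similarly C's optimal q on s1 is 14/25, and the value is 11·(14/25) + (0)·(11/25) = 154/25.

154/25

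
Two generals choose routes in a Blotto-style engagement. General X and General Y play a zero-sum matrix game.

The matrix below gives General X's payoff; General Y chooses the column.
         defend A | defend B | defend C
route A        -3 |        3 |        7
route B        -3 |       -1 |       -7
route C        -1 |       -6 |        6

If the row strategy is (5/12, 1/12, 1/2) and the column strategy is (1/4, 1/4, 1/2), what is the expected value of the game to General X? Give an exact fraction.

41/24

Against (1/4, 1/4, 1/2), each row's expected payoff is route A: 7/2; route B: -9/2; route C: 5/4.
Taking the (5/12, 1/12, 1/2)-weighted average: (5/12)·(7/2) + (1/12)·(-9/2) + (1/2)·(5/4) = 41/24.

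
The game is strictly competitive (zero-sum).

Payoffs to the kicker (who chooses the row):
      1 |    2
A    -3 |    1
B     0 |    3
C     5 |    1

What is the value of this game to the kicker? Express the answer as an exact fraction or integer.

15/7

Row A is strictly dominated by row B, so the kicker never plays it.
The remaining 2×2 game on (B, C) × (1, 2) has no saddle point. Let the kicker play B with probability p; indifference gives 5(1−p) = 3p + (1−p), so p = 4/7.
Similarly the goalkeeper's optimal q on 1 is 2/7, and the value is 0·(2/7) + (3)·(5/7) = 15/7.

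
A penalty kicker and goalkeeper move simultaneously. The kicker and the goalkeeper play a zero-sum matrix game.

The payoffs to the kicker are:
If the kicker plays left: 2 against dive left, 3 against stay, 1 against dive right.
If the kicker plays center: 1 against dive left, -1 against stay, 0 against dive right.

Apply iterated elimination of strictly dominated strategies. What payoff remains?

1

Row center is strictly dominated by row left (2>1, 3>-1, 1>0); eliminate center.
Column dive left is strictly dominated by dive right for the goalkeeper (1<2); eliminate dive left.
Column stay is strictly dominated by dive right for the goalkeeper (1<3); eliminate stay.
Only (left, dive right) remains, with payoff 1.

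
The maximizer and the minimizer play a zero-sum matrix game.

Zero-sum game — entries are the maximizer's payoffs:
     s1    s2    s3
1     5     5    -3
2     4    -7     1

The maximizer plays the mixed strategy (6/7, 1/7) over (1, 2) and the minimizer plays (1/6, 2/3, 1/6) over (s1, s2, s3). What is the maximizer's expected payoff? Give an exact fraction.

109/42

Against (1/6, 2/3, 1/6), each row's expected payoff is 1: 11/3; 2: -23/6.
Taking the (6/7, 1/7)-weighted average: (6/7)·(11/3) + (1/7)·(-23/6) = 109/42.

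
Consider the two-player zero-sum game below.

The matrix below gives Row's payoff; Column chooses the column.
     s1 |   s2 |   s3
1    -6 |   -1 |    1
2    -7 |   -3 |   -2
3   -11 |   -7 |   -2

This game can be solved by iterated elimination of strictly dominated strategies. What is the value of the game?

-6

Row 3 is strictly dominated by row 1 (-6>-11, -1>-7, 1>-2); eliminate 3.
Row 2 is strictly dominated by row 1 (-6>-7, -1>-3, 1>-2); eliminate 2.
Column s3 is strictly dominated by s1 for Column (-6<1); eliminate s3.
Column s2 is strictly dominated by s1 for Column (-6<-1); eliminate s2.
Only (1, s1) remains, with payoff -6.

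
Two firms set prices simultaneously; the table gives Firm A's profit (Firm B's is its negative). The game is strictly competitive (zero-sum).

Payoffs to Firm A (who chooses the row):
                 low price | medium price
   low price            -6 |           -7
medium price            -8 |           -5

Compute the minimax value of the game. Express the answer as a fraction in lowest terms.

-13/2

Row minima are -7 and -8, so Firm A's maximin is -7; column maxima are -6 and -5, so Firm B's minimax is -6. These differ, so the equilibrium is in mixed strategies.
Let Firm A play low price with probability p. Firm B is indifferent when −6p − 8(1−p) = −7p − 5(1−p), giving p = 3/4.
Let Firm B play low price with probability q. Firm A is indifferent when −6q − 7(1−q) = −8q − 5(1−q), giving q = 1/2.
The value is -6·(1/2) + (-7)·(1/2) = -13/2.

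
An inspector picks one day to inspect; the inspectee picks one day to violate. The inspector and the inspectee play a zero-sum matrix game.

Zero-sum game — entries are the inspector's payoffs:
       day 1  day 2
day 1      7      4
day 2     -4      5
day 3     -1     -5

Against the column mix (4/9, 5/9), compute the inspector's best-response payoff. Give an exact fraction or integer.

16/3

day 1: (7)·(4/9) + (4)·(5/9) = 16/3.
day 2: (-4)·(4/9) + (5)·(5/9) = 1.
day 3: (-1)·(4/9) + (-5)·(5/9) = -29/9.
The best pure response is day 1 with expected payoff 16/3.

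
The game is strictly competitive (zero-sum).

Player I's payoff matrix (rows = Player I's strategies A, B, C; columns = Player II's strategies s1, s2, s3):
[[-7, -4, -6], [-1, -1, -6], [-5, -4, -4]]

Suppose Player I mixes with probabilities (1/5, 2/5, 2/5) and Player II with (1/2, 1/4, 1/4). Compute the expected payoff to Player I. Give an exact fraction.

-39/10

Against (1/2, 1/4, 1/4), each row's expected payoff is A: -6; B: -9/4; C: -9/2.
Taking the (1/5, 2/5, 2/5)-weighted average: (1/5)·(-6) + (2/5)·(-9/4) + (2/5)·(-9/2) = -39/10.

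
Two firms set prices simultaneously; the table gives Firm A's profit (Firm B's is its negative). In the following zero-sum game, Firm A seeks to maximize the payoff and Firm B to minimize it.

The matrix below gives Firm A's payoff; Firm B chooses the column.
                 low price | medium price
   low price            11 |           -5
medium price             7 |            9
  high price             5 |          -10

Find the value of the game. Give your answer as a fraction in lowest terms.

Row high price is strictly dominated by row low price, so Firm A never plays it.
The remaining 2×2 game on (low price, medium price) × (low price, medium price) has no saddle point. Let Firm A play low price with probability p; indifference gives 11p + 7(1−p) = −5p + 9(1−p), so p = 1/9.
Similarly Firm B's optimal q on low price is 7/9, and the value is 11·(7/9) + (-5)·(2/9) = 67/9.

67/9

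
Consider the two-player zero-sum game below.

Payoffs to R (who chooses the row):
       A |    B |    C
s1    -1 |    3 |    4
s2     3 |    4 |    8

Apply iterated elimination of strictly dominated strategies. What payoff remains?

3

Column C is strictly dominated by A for C (-1<4, 3<8); eliminate C.
Row s1 is strictly dominated by row s2 (3>-1, 4>3); eliminate s1.
Column B is strictly dominated by A for C (3<4); eliminate B.
Only (s2, A) remains, with payoff 3.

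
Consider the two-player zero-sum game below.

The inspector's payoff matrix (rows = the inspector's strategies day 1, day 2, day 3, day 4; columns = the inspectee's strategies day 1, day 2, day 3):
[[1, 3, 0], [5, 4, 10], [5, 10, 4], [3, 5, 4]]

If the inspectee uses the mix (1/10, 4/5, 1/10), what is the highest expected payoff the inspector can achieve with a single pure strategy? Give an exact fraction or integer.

89/10

day 1: (1)·(1/10) + (3)·(4/5) + (0)·(1/10) = 5/2.
day 2: (5)·(1/10) + (4)·(4/5) + (10)·(1/10) = 47/10.
day 3: (5)·(1/10) + (10)·(4/5) + (4)·(1/10) = 89/10.
day 4: (3)·(1/10) + (5)·(4/5) + (4)·(1/10) = 47/10.
The best pure response is day 3 with expected payoff 89/10.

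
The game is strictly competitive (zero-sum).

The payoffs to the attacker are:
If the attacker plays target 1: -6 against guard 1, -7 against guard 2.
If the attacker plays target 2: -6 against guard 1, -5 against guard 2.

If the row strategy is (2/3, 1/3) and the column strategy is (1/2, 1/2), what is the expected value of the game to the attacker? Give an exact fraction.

Against (1/2, 1/2), each row's expected payoff is target 1: -13/2; target 2: -11/2.
Taking the (2/3, 1/3)-weighted average: (2/3)·(-13/2) + (1/3)·(-11/2) = -37/6.

-37/6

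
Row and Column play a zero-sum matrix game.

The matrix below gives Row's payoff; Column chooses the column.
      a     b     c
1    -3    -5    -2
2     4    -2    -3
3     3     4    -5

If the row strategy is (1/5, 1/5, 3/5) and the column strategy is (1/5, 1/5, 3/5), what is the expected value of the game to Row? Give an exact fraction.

Against (1/5, 1/5, 3/5), each row's expected payoff is 1: -14/5; 2: -7/5; 3: -8/5.
Taking the (1/5, 1/5, 3/5)-weighted average: (1/5)·(-14/5) + (1/5)·(-7/5) + (3/5)·(-8/5) = -9/5.

-9/5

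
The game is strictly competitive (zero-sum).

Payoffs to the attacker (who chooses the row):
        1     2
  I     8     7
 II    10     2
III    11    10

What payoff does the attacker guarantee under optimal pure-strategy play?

10

Row minima: 7, 2, 10 → the attacker's maximin is 10.
Column maxima: 11, 10 → the defender's minimax is 10.
They coincide at (III, 2), so the value is 10.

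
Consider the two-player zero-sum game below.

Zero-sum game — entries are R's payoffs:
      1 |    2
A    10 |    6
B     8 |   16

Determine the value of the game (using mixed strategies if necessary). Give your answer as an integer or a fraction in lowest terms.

Row minima are 6 and 8, so R's maximin is 8; column maxima are 10 and 16, so C's minimax is 10. These differ, so the equilibrium is in mixed strategies.
Let R play A with probability p. C is indifferent when 10p + 8(1−p) = 6p + 16(1−p), giving p = 2/3.
Let C play 1 with probability q. R is indifferent when 10q + 6(1−q) = 8q + 16(1−q), giving q = 5/6.
The value is 10·(5/6) + (6)·(1/6) = 28/3.

28/3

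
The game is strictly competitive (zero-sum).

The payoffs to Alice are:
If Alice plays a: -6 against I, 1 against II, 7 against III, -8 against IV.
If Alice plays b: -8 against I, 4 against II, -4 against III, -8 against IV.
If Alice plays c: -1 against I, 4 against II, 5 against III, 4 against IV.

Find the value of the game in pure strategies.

-1

Row minima: -8, -8, -1 → Alice's maximin is -1.
Column maxima: -1, 4, 7, 4 → Bob's minimax is -1.
They coincide at (c, I), so the value is -1.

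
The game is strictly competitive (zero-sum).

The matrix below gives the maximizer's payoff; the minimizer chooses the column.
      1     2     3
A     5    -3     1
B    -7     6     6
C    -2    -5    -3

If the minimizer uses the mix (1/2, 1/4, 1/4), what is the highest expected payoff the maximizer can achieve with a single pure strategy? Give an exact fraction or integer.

2

A: (5)·(1/2) + (-3)·(1/4) + (1)·(1/4) = 2.
B: (-7)·(1/2) + (6)·(1/4) + (6)·(1/4) = -1/2.
C: (-2)·(1/2) + (-5)·(1/4) + (-3)·(1/4) = -3.
The best pure response is A with expected payoff 2.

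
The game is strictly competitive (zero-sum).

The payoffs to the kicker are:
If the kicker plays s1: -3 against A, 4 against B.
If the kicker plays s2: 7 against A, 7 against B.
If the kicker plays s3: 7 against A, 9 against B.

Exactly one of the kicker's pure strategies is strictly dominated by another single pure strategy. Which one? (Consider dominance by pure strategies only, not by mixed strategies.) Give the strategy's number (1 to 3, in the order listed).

Compare s1 with s2: 7 > -3, 7 > 4.
So s2 strictly dominates s1 for the kicker; s1 is strictly dominated.

1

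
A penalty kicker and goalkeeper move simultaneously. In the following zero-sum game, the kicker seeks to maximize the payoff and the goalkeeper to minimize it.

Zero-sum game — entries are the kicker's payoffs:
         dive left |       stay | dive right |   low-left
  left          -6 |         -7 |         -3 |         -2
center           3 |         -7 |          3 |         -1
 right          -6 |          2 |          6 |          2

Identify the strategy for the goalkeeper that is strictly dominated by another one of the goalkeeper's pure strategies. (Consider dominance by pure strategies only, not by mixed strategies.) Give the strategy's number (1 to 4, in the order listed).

The goalkeeper prefers columns that give the kicker less. Compare dive right with stay: -7 < -3, -7 < 3, 2 < 6.
So stay strictly dominates dive right for the goalkeeper; dive right is strictly dominated.

3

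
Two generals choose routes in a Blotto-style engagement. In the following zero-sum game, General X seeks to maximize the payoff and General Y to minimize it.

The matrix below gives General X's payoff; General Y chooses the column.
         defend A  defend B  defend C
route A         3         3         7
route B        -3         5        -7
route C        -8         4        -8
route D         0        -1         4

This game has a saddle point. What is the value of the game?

3

Row minima: 3, -7, -8, -1 → General X's maximin is 3.
Column maxima: 3, 5, 7 → General Y's minimax is 3.
They coincide at (route A, defend A), so the value is 3.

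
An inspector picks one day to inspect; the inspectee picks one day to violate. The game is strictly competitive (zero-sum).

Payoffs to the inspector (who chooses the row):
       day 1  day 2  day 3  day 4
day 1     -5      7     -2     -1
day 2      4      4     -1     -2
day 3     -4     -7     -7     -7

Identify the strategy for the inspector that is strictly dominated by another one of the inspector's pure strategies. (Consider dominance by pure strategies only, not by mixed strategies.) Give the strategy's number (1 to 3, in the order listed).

3

Compare day 3 with day 2: 4 > -4, 4 > -7, -1 > -7, -2 > -7.
So day 2 strictly dominates day 3 for the inspector; day 3 is strictly dominated.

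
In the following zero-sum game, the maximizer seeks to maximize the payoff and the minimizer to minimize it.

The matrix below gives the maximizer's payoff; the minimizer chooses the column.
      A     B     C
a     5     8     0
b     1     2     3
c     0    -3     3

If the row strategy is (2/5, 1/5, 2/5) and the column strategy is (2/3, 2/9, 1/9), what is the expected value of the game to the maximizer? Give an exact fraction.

Against (2/3, 2/9, 1/9), each row's expected payoff is a: 46/9; b: 13/9; c: -1/3.
Taking the (2/5, 1/5, 2/5)-weighted average: (2/5)·(46/9) + (1/5)·(13/9) + (2/5)·(-1/3) = 11/5.

11/5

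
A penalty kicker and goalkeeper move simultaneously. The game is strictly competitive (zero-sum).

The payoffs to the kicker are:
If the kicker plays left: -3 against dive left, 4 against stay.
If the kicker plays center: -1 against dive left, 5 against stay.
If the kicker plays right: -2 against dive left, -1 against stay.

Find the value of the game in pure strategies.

-1

Row minima: -3, -1, -2 → the kicker's maximin is -1.
Column maxima: -1, 5 → the goalkeeper's minimax is -1.
They coincide at (center, dive left), so the value is -1.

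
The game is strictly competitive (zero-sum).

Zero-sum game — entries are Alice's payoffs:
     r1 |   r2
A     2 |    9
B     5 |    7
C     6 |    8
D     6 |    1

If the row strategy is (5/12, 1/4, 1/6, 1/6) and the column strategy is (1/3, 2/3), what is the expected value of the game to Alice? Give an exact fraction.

217/36

Against (1/3, 2/3), each row's expected payoff is A: 20/3; B: 19/3; C: 22/3; D: 8/3.
Taking the (5/12, 1/4, 1/6, 1/6)-weighted average: (5/12)·(20/3) + (1/4)·(19/3) + (1/6)·(22/3) + (1/6)·(8/3) = 217/36.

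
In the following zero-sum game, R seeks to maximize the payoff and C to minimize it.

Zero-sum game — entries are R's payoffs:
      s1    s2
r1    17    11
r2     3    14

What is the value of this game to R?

205/17

Row minima are 11 and 3, so R's maximin is 11; column maxima are 17 and 14, so C's minimax is 14. These differ, so the equilibrium is in mixed strategies.
Let R play r1 with probability p. C is indifferent when 17p + 3(1−p) = 11p + 14(1−p), giving p = 11/17.
Let C play s1 with probability q. R is indifferent when 17q + 11(1−q) = 3q + 14(1−q), giving q = 3/17.
The value is 17·(3/17) + (11)·(14/17) = 205/17.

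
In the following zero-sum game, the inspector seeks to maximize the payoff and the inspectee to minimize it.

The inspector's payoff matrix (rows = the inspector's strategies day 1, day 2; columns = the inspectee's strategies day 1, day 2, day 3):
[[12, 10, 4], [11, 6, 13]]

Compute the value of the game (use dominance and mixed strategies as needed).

106/13

Column day 1 is strictly dominated by day 2 for the inspectee (it gives the inspector more in every row).
The remaining 2×2 game on (day 1, day 2) × (day 2, day 3) has no saddle point. Let the inspector play day 1 with probability p; indifference gives 10p + 6(1−p) = 4p + 13(1−p), so p = 7/13.
Similarly the inspectee's optimal q on day 2 is 9/13, and the value is 10·(9/13) + (4)·(4/13) = 106/13.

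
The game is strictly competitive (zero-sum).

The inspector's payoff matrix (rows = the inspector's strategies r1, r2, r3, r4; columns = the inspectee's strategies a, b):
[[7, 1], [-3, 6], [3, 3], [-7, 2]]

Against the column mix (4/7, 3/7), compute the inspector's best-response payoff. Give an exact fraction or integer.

r1: (7)·(4/7) + (1)·(3/7) = 31/7.
r2: (-3)·(4/7) + (6)·(3/7) = 6/7.
r3: (3)·(4/7) + (3)·(3/7) = 3.
r4: (-7)·(4/7) + (2)·(3/7) = -22/7.
The best pure response is r1 with expected payoff 31/7.

31/7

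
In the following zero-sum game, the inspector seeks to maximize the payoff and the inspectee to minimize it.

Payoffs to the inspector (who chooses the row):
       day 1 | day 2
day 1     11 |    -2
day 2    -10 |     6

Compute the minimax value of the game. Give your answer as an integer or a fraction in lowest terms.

Row minima are -2 and -10, so the inspector's maximin is -2; column maxima are 11 and 6, so the inspectee's minimax is 6. These differ, so the equilibrium is in mixed strategies.
Let the inspector play day 1 with probability p. The inspectee is indifferent when 11p − 10(1−p) = −2p + 6(1−p), giving p = 16/29.
Let the inspectee play day 1 with probability q. The inspector is indifferent when 11q − 2(1−q) = −10q + 6(1−q), giving q = 8/29.
The value is 11·(8/29) + (-2)·(21/29) = 46/29.

46/29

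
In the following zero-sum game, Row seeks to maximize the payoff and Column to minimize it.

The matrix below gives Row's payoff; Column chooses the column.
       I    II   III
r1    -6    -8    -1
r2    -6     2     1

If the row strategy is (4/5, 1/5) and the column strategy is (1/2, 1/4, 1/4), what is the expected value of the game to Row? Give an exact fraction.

Against (1/2, 1/4, 1/4), each row's expected payoff is r1: -21/4; r2: -9/4.
Taking the (4/5, 1/5)-weighted average: (4/5)·(-21/4) + (1/5)·(-9/4) = -93/20.

-93/20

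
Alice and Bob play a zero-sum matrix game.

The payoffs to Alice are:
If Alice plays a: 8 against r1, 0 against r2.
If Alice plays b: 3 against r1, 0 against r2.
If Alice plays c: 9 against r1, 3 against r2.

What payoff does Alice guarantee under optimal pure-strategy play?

Row minima: 0, 0, 3 → Alice's maximin is 3.
Column maxima: 9, 3 → Bob's minimax is 3.
They coincide at (c, r2), so the value is 3.

3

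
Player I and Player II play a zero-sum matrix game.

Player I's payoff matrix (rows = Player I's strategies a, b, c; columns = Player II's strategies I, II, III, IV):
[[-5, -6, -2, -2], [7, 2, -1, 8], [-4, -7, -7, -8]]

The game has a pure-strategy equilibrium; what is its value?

Row minima: -6, -1, -8 → Player I's maximin is -1.
Column maxima: 7, 2, -1, 8 → Player II's minimax is -1.
They coincide at (b, III), so the value is -1.

-1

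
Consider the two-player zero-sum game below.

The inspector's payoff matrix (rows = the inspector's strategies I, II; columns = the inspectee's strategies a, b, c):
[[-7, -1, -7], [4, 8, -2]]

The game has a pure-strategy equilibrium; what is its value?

-2

Row minima: -7, -2 → the inspector's maximin is -2.
Column maxima: 4, 8, -2 → the inspectee's minimax is -2.
They coincide at (II, c), so the value is -2.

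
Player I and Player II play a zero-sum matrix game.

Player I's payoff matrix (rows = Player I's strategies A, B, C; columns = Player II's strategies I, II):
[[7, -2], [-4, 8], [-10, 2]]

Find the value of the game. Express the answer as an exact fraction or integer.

16/7

Row C is strictly dominated by row B, so Player I never plays it.
The remaining 2×2 game on (A, B) × (I, II) has no saddle point. Let Player I play A with probability p; indifference gives 7p − 4(1−p) = −2p + 8(1−p), so p = 4/7.
Similarly Player II's optimal q on I is 10/21, and the value is 7·(10/21) + (-2)·(11/21) = 16/7.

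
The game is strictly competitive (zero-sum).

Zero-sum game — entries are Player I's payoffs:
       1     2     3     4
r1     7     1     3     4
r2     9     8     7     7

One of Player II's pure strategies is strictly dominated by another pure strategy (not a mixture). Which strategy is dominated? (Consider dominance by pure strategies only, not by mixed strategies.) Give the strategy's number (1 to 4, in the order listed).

1

Player II prefers columns that give Player I less. Compare 1 with 2: 1 < 7, 8 < 9.
So 2 strictly dominates 1 for Player II; 1 is strictly dominated.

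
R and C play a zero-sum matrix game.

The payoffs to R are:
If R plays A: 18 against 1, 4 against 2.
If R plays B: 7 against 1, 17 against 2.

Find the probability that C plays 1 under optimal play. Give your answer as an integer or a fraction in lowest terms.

13/24

Row minima are 4 and 7, so R's maximin is 7; column maxima are 18 and 17, so C's minimax is 17. These differ, so the equilibrium is in mixed strategies.
Let C play 1 with probability q. R is indifferent when 18q + 4(1−q) = 7q + 17(1−q), giving q = 13/24.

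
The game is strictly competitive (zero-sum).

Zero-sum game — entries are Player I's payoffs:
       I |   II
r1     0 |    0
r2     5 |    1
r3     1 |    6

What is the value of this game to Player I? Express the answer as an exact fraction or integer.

29/9

Row r1 is strictly dominated by row r2, so Player I never plays it.
The remaining 2×2 game on (r2, r3) × (I, II) has no saddle point. Let Player I play r2 with probability p; indifference gives 5p + (1−p) = p + 6(1−p), so p = 5/9.
Similarly Player II's optimal q on I is 5/9, and the value is 5·(5/9) + (1)·(4/9) = 29/9.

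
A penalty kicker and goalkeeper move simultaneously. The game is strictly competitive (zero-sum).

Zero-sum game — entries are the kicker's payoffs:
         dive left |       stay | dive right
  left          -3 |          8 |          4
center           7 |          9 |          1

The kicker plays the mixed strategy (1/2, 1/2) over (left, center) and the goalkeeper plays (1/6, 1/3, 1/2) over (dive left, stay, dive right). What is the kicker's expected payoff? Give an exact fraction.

Against (1/6, 1/3, 1/2), each row's expected payoff is left: 25/6; center: 14/3.
Taking the (1/2, 1/2)-weighted average: (1/2)·(25/6) + (1/2)·(14/3) = 53/12.

53/12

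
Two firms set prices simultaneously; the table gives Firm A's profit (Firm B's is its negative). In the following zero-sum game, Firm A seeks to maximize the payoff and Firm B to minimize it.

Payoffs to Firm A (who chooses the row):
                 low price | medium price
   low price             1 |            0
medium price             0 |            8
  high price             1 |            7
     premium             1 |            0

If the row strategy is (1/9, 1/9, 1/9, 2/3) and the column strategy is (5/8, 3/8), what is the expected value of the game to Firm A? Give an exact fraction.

85/72

Against (5/8, 3/8), each row's expected payoff is low price: 5/8; medium price: 3; high price: 13/4; premium: 5/8.
Taking the (1/9, 1/9, 1/9, 2/3)-weighted average: (1/9)·(5/8) + (1/9)·(3) + (1/9)·(13/4) + (2/3)·(5/8) = 85/72.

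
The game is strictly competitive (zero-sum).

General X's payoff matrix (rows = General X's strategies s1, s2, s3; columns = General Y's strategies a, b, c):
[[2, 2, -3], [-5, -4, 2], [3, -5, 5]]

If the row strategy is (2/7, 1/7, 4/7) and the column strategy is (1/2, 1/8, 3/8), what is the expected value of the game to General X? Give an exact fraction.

9/7

Against (1/2, 1/8, 3/8), each row's expected payoff is s1: 1/8; s2: -9/4; s3: 11/4.
Taking the (2/7, 1/7, 4/7)-weighted average: (2/7)·(1/8) + (1/7)·(-9/4) + (4/7)·(11/4) = 9/7.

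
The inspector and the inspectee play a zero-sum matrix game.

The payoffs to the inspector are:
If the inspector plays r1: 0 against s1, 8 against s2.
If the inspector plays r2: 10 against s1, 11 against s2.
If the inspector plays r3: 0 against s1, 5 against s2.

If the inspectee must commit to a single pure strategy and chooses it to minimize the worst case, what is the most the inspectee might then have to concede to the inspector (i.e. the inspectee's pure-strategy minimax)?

The worst case (largest entry) in each column is s1: 10, s2: 11.
The best (smallest) of these is 10.

10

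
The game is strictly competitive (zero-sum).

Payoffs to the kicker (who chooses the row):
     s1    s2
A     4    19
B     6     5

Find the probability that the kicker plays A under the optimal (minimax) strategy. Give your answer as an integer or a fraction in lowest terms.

1/16

Row minima are 4 and 5, so the kicker's maximin is 5; column maxima are 6 and 19, so the goalkeeper's minimax is 6. These differ, so the equilibrium is in mixed strategies.
Let the kicker play A with probability p. The goalkeeper is indifferent when 4p + 6(1−p) = 19p + 5(1−p), giving p = 1/16.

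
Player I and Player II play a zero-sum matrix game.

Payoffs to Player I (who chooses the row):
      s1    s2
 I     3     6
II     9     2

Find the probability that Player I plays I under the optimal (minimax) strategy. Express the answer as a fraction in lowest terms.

7/10

Row minima are 3 and 2, so Player I's maximin is 3; column maxima are 9 and 6, so Player II's minimax is 6. These differ, so the equilibrium is in mixed strategies.
Let Player I play I with probability p. Player II is indifferent when 3p + 9(1−p) = 6p + 2(1−p), giving p = 7/10.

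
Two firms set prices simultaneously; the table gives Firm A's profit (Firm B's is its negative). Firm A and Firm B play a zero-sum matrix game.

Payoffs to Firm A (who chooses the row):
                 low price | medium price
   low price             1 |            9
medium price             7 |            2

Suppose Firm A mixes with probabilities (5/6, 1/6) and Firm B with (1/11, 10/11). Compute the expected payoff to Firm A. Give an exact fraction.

Against (1/11, 10/11), each row's expected payoff is low price: 91/11; medium price: 27/11.
Taking the (5/6, 1/6)-weighted average: (5/6)·(91/11) + (1/6)·(27/11) = 241/33.

241/33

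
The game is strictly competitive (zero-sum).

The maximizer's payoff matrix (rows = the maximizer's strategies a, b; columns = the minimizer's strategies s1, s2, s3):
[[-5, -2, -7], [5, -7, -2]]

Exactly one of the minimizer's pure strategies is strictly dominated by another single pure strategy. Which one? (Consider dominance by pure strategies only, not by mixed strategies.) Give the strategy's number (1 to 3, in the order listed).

1

The minimizer prefers columns that give the maximizer less. Compare s1 with s3: -7 < -5, -2 < 5.
So s3 strictly dominates s1 for the minimizer; s1 is strictly dominated.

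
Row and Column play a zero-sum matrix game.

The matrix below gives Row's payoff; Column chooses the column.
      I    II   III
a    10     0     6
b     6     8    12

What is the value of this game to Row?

Column III is strictly dominated by II for Column (it gives Row more in every row).
The remaining 2×2 game on (a, b) × (I, II) has no saddle point. Let Row play a with probability p; indifference gives 10p + 6(1−p) = 8(1−p), so p = 1/6.
Similarly Column's optimal q on I is 2/3, and the value is 10·(2/3) + (0)·(1/3) = 20/3.

20/3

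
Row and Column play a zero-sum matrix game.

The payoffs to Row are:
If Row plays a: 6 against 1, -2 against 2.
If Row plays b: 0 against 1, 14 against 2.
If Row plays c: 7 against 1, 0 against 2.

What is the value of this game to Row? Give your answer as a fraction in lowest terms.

14/3

Row a is strictly dominated by row c, so Row never plays it.
The remaining 2×2 game on (b, c) × (1, 2) has no saddle point. Let Row play b with probability p; indifference gives 7(1−p) = 14p, so p = 1/3.
Similarly Column's optimal q on 1 is 2/3, and the value is 0·(2/3) + (14)·(1/3) = 14/3.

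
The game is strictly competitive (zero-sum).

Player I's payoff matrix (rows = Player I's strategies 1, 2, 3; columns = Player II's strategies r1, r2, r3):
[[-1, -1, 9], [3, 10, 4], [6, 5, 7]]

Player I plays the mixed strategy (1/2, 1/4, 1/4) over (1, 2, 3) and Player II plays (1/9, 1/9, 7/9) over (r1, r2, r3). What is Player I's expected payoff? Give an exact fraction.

Against (1/9, 1/9, 7/9), each row's expected payoff is 1: 61/9; 2: 41/9; 3: 20/3.
Taking the (1/2, 1/4, 1/4)-weighted average: (1/2)·(61/9) + (1/4)·(41/9) + (1/4)·(20/3) = 223/36.

223/36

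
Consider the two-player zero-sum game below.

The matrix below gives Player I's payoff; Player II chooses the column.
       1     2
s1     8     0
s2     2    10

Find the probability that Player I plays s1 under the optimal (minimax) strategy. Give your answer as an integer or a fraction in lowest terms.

1/2

Row minima are 0 and 2, so Player I's maximin is 2; column maxima are 8 and 10, so Player II's minimax is 8. These differ, so the equilibrium is in mixed strategies.
Let Player I play s1 with probability p. Player II is indifferent when 8p + 2(1−p) = 10(1−p), giving p = 1/2.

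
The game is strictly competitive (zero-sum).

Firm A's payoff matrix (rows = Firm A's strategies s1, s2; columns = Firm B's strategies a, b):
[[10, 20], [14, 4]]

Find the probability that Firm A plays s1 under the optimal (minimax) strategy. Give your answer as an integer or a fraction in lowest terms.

Row minima are 10 and 4, so Firm A's maximin is 10; column maxima are 14 and 20, so Firm B's minimax is 14. These differ, so the equilibrium is in mixed strategies.
Let Firm A play s1 with probability p. Firm B is indifferent when 10p + 14(1−p) = 20p + 4(1−p), giving p = 1/2.

1/2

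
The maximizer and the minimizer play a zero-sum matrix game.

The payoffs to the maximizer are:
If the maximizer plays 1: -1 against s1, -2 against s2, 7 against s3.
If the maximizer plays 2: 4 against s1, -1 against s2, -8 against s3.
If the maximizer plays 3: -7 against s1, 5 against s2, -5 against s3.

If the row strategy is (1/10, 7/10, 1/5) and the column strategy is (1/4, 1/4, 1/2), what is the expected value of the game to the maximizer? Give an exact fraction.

Against (1/4, 1/4, 1/2), each row's expected payoff is 1: 11/4; 2: -13/4; 3: -3.
Taking the (1/10, 7/10, 1/5)-weighted average: (1/10)·(11/4) + (7/10)·(-13/4) + (1/5)·(-3) = -13/5.

-13/5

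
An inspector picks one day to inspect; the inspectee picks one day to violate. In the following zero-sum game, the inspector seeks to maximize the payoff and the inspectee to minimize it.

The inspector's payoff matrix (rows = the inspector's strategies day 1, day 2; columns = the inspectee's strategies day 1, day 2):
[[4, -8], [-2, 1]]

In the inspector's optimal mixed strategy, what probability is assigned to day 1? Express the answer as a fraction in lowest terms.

Row minima are -8 and -2, so the inspector's maximin is -2; column maxima are 4 and 1, so the inspectee's minimax is 1. These differ, so the equilibrium is in mixed strategies.
Let the inspector play day 1 with probability p. The inspectee is indifferent when 4p − 2(1−p) = −8p + (1−p), giving p = 1/5.

1/5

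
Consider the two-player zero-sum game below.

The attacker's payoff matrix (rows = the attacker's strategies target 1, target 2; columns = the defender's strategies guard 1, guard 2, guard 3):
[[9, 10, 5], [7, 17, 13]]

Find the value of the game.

Column guard 2 is strictly dominated by guard 3 for the defender (it gives the attacker more in every row).
The remaining 2×2 game on (target 1, target 2) × (guard 1, guard 3) has no saddle point. Let the attacker play target 1 with probability p; indifference gives 9p + 7(1−p) = 5p + 13(1−p), so p = 3/5.
Similarly the defender's optimal q on guard 1 is 4/5, and the value is 9·(4/5) + (5)·(1/5) = 41/5.

41/5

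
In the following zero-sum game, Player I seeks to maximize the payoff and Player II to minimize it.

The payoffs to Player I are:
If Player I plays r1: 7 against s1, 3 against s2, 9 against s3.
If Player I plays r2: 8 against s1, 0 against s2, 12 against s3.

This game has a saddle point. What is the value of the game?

3

Row minima: 3, 0 → Player I's maximin is 3.
Column maxima: 8, 3, 12 → Player II's minimax is 3.
They coincide at (r1, s2), so the value is 3.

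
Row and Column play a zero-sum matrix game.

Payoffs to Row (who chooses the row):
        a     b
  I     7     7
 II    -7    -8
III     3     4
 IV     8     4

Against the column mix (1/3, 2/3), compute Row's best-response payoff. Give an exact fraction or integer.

I: (7)·(1/3) + (7)·(2/3) = 7.
II: (-7)·(1/3) + (-8)·(2/3) = -23/3.
III: (3)·(1/3) + (4)·(2/3) = 11/3.
IV: (8)·(1/3) + (4)·(2/3) = 16/3.
The best pure response is I with expected payoff 7.

7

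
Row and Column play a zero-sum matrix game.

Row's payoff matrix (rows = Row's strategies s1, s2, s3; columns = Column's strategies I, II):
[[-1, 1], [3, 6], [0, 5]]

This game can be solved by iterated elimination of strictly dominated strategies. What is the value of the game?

3

Row s3 is strictly dominated by row s2 (3>0, 6>5); eliminate s3.
Row s1 is strictly dominated by row s2 (3>-1, 6>1); eliminate s1.
Column II is strictly dominated by I for Column (3<6); eliminate II.
Only (s2, I) remains, with payoff 3.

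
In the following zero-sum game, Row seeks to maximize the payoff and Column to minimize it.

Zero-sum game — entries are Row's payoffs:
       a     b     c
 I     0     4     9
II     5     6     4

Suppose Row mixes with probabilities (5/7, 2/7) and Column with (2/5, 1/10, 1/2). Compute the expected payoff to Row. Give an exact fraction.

Against (2/5, 1/10, 1/2), each row's expected payoff is I: 49/10; II: 23/5.
Taking the (5/7, 2/7)-weighted average: (5/7)·(49/10) + (2/7)·(23/5) = 337/70.

337/70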